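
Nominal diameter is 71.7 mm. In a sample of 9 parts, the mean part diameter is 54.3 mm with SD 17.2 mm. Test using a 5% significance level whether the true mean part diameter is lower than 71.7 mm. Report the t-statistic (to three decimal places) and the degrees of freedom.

t = -3.035, df = 8

H0: μ = 71.7; H1: μ < 71.7 (one-sample t-test, left-tailed).
t = (x̄ − μ₀)/(s/√n) = (54.3 − 71.7)/(17.2/√9) = -3.035
df = n − 1 = 8
p-value = P(T ≤ -3.035) ≈ 0.008
Since p ≈ 0.008 < α = 0.05, reject H0; the evidence is statistically significant.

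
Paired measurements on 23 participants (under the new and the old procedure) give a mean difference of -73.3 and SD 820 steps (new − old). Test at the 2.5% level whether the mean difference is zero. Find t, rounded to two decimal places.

H0: μ_d = 0; H1: μ_d ≠ 0 (paired t-test on the differences, two-sided).
t = d̄/(s_d/√n) = -73.3/(820/√23) = -0.43
df = n − 1 = 22
Two-sided p-value ≈ 0.672
Since p ≈ 0.672 > α = 0.025, fail to reject H0; the evidence is not statistically significant.

-0.43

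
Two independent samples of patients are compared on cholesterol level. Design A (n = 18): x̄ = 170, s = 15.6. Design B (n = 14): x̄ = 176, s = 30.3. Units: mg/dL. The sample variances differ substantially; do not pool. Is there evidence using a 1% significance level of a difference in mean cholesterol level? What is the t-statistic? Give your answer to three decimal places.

-0.675

Let group 1 = design A, group 2 = design B. H0: μ_1 = μ_2; H1: μ_1 ≠ μ_2 (Welch's two-sample t-test, two-sided).
t = (x̄_1 − x̄_2)/√(s_1²/n_1 + s_2²/n_2) = (170 − 176)/√(15.6²/18 + 30.3²/14) = -0.675
Welch–Satterthwaite df ≈ 18.32
Two-sided p-value ≈ 0.508
Since p ≈ 0.508 > α = 0.01, fail to reject H0; the data do not provide sufficient evidence against H0.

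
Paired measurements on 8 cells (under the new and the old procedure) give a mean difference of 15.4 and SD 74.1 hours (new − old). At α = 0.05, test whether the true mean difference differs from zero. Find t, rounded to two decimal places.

0.59

H0: μ_d = 0; H1: μ_d ≠ 0 (paired t-test on the differences, two-sided).
t = d̄/(s_d/√n) = 15.4/(74.1/√8) = 0.59
df = n − 1 = 7
Two-sided p-value ≈ 0.5751
Since p ≈ 0.5751 > α = 0.05, fail to reject H0; the data do not provide sufficient evidence against H0.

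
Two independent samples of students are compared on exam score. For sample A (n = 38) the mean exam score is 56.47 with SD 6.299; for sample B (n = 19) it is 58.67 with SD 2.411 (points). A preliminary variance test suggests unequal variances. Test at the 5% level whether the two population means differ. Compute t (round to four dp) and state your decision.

t = -1.8934; fail to reject H0

Let group 1 = sample A, group 2 = sample B. H0: μ_1 = μ_2; H1: μ_1 ≠ μ_2 (Welch's two-sample t-test, two-sided).
t = (x̄_1 − x̄_2)/√(s_1²/n_1 + s_2²/n_2) = (56.47 − 58.67)/√(6.299²/38 + 2.411²/19) = -1.8934
Welch–Satterthwaite df ≈ 52.58
Two-sided p-value ≈ 0.064
Since p ≈ 0.064 > α = 0.05, fail to reject H0; the data do not provide sufficient evidence against H0.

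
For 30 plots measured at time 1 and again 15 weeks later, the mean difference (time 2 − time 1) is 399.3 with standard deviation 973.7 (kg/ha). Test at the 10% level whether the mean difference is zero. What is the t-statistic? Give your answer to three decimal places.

H0: μ_d = 0; H1: μ_d ≠ 0 (paired t-test on the differences, two-sided).
t = d̄/(s_d/√n) = 399.3/(973.7/√30) = 2.246
df = n − 1 = 29
Two-sided p-value ≈ 0.032
Since p ≈ 0.032 < α = 0.1, reject H0; the evidence is statistically significant.

2.246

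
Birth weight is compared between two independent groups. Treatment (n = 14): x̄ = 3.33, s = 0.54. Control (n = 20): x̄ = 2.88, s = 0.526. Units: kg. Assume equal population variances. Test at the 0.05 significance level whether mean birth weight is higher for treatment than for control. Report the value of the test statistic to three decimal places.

Let group 1 = treatment, group 2 = control. H0: μ_1 = μ_2; H1: μ_1 > μ_2 (two-sample pooled-variance t-test, right-tailed).
s_p² = [(14−1)·0.54² + (20−1)·0.526²]/(14+20−2) = 0.282739
t = (3.33 − 2.88)/√[0.282739·(1/14 + 1/20)] = 2.429
df = n₁ + n₂ − 2 = 32
p-value = P(T ≥ 2.429) ≈ 0.0105
Since p ≈ 0.0105 < α = 0.05, reject H0; the evidence is statistically significant.

2.429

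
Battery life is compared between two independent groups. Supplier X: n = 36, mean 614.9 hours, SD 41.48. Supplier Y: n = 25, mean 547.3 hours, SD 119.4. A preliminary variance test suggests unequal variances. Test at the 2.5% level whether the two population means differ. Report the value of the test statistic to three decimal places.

2.719

Let group 1 = supplier X, group 2 = supplier Y. H0: μ_1 = μ_2; H1: μ_1 ≠ μ_2 (Welch's two-sample t-test, two-sided).
t = (x̄_1 − x̄_2)/√(s_1²/n_1 + s_2²/n_2) = (614.9 − 547.3)/√(41.48²/36 + 119.4²/25) = 2.719
Welch–Satterthwaite df ≈ 28.06
Two-sided p-value ≈ 0.011
Since p ≈ 0.011 < α = 0.025, reject H0; the evidence is statistically significant.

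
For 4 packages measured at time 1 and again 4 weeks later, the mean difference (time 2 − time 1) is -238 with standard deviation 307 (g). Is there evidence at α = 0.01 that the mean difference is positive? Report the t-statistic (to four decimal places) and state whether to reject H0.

H0: μ_d = 0; H1: μ_d > 0 (paired t-test on the differences, right-tailed).
t = d̄/(s_d/√n) = -238/(307/√4) = -1.5505
df = n − 1 = 3
p-value = P(T ≥ -1.5505) ≈ 0.891
Since p ≈ 0.891 > α = 0.01, fail to reject H0; the data do not provide sufficient evidence against H0.

t = -1.5505; fail to reject H0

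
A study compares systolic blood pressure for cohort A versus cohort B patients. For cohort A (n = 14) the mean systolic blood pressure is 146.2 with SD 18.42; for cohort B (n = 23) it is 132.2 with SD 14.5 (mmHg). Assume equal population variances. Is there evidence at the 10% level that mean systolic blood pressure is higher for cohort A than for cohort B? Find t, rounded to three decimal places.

Let group 1 = cohort A, group 2 = cohort B. H0: μ_1 = μ_2; H1: μ_1 > μ_2 (two-sample pooled-variance t-test, right-tailed).
s_p² = [(14−1)·18.42² + (23−1)·14.5²]/(14+23−2) = 258.182
t = (146.2 − 132.2)/√[258.182·(1/14 + 1/23)] = 2.570
df = n₁ + n₂ − 2 = 35
p-value = P(T ≥ 2.570) ≈ 0.007
Since p ≈ 0.007 < α = 0.1, reject H0; the evidence is statistically significant.

2.570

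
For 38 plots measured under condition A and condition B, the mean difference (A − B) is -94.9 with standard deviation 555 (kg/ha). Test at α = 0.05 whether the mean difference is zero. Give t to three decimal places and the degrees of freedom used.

t = -1.054, df = 37

H0: μ_d = 0; H1: μ_d ≠ 0 (paired t-test on the differences, two-sided).
t = d̄/(s_d/√n) = -94.9/(555/√38) = -1.054
df = n − 1 = 37
Two-sided p-value ≈ 0.299
Since p ≈ 0.299 > α = 0.05, fail to reject H0; the evidence is not statistically significant.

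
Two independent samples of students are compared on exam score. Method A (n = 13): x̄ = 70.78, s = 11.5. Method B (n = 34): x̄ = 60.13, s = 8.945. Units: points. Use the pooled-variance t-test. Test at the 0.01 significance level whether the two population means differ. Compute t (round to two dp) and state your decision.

t = 3.37; reject H0

Let group 1 = method A, group 2 = method B. H0: μ_1 = μ_2; H1: μ_1 ≠ μ_2 (two-sample pooled-variance t-test, two-sided).
s_p² = [(13−1)·11.5² + (34−1)·8.945²]/(13+34−2) = 93.9429
t = (70.78 − 60.13)/√[93.9429·(1/13 + 1/34)] = 3.37
df = n₁ + n₂ − 2 = 45
Two-sided p-value ≈ 0.002
Since p ≈ 0.002 < α = 0.01, reject H0; the evidence is statistically significant.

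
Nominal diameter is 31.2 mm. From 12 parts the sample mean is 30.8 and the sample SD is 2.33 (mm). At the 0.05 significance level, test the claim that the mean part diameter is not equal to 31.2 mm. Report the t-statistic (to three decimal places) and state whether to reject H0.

H0: μ = 31.2; H1: μ ≠ 31.2 (one-sample t-test, two-sided).
t = (x̄ − μ₀)/(s/√n) = (30.8 − 31.2)/(2.33/√12) = -0.595
df = n − 1 = 11
Two-sided p-value ≈ 0.5641
Since p ≈ 0.5641 > α = 0.05, fail to reject H0; the data do not provide sufficient evidence against H0.

t = -0.595; fail to reject H0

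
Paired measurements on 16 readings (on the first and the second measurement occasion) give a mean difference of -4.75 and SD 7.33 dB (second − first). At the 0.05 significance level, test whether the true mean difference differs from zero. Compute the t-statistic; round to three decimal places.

-2.592

H0: μ_d = 0; H1: μ_d ≠ 0 (paired t-test on the differences, two-sided).
t = d̄/(s_d/√n) = -4.75/(7.33/√16) = -2.592
df = n − 1 = 15
Two-sided p-value ≈ 0.020
Since p ≈ 0.020 < α = 0.05, reject H0; the data support H1.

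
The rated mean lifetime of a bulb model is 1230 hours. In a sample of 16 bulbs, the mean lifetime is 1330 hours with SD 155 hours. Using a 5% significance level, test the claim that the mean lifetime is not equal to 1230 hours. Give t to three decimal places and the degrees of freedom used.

t = 2.581, df = 15

H0: μ = 1230; H1: μ ≠ 1230 (one-sample t-test, two-sided).
t = (x̄ − μ₀)/(s/√n) = (1330 − 1230)/(155/√16) = 2.581
df = n − 1 = 15
Two-sided p-value ≈ 0.021
Since p ≈ 0.021 < α = 0.05, reject H0; the evidence is statistically significant.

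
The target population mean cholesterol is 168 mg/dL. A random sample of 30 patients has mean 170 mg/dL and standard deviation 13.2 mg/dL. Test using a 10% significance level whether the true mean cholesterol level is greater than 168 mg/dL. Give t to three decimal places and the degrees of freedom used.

H0: μ = 168; H1: μ > 168 (one-sample t-test, right-tailed).
t = (x̄ − μ₀)/(s/√n) = (170 − 168)/(13.2/√30) = 0.830
df = n − 1 = 29
p-value = P(T ≥ 0.830) ≈ 0.207
Since p ≈ 0.207 > α = 0.1, fail to reject H0; the evidence is not statistically significant.

t = 0.830, df = 29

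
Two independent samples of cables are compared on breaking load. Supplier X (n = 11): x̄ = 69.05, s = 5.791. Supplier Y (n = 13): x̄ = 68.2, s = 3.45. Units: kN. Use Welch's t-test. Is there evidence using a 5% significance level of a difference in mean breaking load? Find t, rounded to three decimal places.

0.427

Let group 1 = supplier X, group 2 = supplier Y. H0: μ_1 = μ_2; H1: μ_1 ≠ μ_2 (Welch's two-sample t-test, two-sided).
t = (x̄_1 − x̄_2)/√(s_1²/n_1 + s_2²/n_2) = (69.05 − 68.2)/√(5.791²/11 + 3.45²/13) = 0.427
Welch–Satterthwaite df ≈ 15.73
Two-sided p-value ≈ 0.6752
Since p ≈ 0.6752 > α = 0.05, fail to reject H0; the data do not provide sufficient evidence against H0.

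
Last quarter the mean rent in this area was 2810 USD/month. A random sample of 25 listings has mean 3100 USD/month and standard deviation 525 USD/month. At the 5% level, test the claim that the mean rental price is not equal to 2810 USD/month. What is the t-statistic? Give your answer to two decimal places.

H0: μ = 2810; H1: μ ≠ 2810 (one-sample t-test, two-sided).
t = (x̄ − μ₀)/(s/√n) = (3100 − 2810)/(525/√25) = 2.76
df = n − 1 = 24
Two-sided p-value ≈ 0.011
Since p ≈ 0.011 < α = 0.05, reject H0; the evidence is statistically significant.

2.76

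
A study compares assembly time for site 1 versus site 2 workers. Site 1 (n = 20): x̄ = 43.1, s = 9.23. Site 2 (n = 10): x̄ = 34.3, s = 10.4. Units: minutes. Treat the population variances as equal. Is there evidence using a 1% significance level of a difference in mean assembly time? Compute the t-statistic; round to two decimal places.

2.36

Let group 1 = site 1, group 2 = site 2. H0: μ_1 = μ_2; H1: μ_1 ≠ μ_2 (two-sample pooled-variance t-test, two-sided).
s_p² = [(20−1)·9.23² + (10−1)·10.4²]/(20+10−2) = 92.5752
t = (43.1 − 34.3)/√[92.5752·(1/20 + 1/10)] = 2.36
df = n₁ + n₂ − 2 = 28
Two-sided p-value ≈ 0.0254
Since p ≈ 0.0254 > α = 0.01, fail to reject H0; the evidence is not statistically significant.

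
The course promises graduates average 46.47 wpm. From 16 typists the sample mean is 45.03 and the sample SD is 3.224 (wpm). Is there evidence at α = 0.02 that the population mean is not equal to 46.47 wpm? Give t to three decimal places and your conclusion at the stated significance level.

t = -1.787; fail to reject H0

H0: μ = 46.47; H1: μ ≠ 46.47 (one-sample t-test, two-sided).
t = (x̄ − μ₀)/(s/√n) = (45.03 − 46.47)/(3.224/√16) = -1.787
df = n − 1 = 15
Two-sided p-value ≈ 0.0942
Since p ≈ 0.0942 > α = 0.02, fail to reject H0; the evidence is not statistically significant.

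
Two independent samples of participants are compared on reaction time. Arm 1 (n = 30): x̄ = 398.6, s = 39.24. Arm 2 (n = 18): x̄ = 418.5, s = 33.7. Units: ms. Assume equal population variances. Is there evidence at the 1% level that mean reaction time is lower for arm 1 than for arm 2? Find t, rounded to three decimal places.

Let group 1 = arm 1, group 2 = arm 2. H0: μ_1 = μ_2; H1: μ_1 < μ_2 (two-sample pooled-variance t-test, left-tailed).
s_p² = [(30−1)·39.24² + (18−1)·33.7²]/(30+18−2) = 1390.44
t = (398.6 − 418.5)/√[1390.44·(1/30 + 1/18)] = -1.790
df = n₁ + n₂ − 2 = 46
p-value = P(T ≤ -1.790) ≈ 0.0400
Since p ≈ 0.0400 > α = 0.01, fail to reject H0; the data do not provide sufficient evidence against H0.

-1.790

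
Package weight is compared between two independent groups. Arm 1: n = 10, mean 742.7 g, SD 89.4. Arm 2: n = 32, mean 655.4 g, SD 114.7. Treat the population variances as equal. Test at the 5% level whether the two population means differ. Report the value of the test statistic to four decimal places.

2.2003

Let group 1 = arm 1, group 2 = arm 2. H0: μ_1 = μ_2; H1: μ_1 ≠ μ_2 (two-sample pooled-variance t-test, two-sided).
s_p² = [(10−1)·89.4² + (32−1)·114.7²]/(10+32−2) = 11994.3
t = (742.7 − 655.4)/√[11994.3·(1/10 + 1/32)] = 2.2003
df = n₁ + n₂ − 2 = 40
Two-sided p-value ≈ 0.034
Since p ≈ 0.034 < α = 0.05, reject H0; the evidence is statistically significant.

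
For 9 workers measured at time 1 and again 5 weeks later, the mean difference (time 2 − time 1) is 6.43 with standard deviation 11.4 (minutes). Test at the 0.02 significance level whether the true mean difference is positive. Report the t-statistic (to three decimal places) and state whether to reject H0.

H0: μ_d = 0; H1: μ_d > 0 (paired t-test on the differences, right-tailed).
t = d̄/(s_d/√n) = 6.43/(11.4/√9) = 1.692
df = n − 1 = 8
p-value = P(T ≥ 1.692) ≈ 0.0645
Since p ≈ 0.0645 > α = 0.02, fail to reject H0; the data do not provide sufficient evidence against H0.

t = 1.692; fail to reject H0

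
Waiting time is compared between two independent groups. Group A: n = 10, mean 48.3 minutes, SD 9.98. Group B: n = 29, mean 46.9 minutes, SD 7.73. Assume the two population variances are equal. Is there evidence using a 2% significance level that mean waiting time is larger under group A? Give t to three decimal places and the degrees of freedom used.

Let group 1 = group A, group 2 = group B. H0: μ_1 = μ_2; H1: μ_1 > μ_2 (two-sample pooled-variance t-test, right-tailed).
s_p² = [(10−1)·9.98² + (29−1)·7.73²]/(10+29−2) = 69.4455
t = (48.3 − 46.9)/√[69.4455·(1/10 + 1/29)] = 0.458
df = n₁ + n₂ − 2 = 37
p-value = P(T ≥ 0.458) ≈ 0.325
Since p ≈ 0.325 > α = 0.02, fail to reject H0; the data do not provide sufficient evidence against H0.

t = 0.458, df = 37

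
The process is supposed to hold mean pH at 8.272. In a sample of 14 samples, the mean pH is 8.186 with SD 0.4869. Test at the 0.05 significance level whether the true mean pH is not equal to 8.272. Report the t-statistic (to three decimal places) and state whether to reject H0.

t = -0.661; fail to reject H0

H0: μ = 8.272; H1: μ ≠ 8.272 (one-sample t-test, two-sided).
t = (x̄ − μ₀)/(s/√n) = (8.186 − 8.272)/(0.4869/√14) = -0.661
df = n − 1 = 13
Two-sided p-value ≈ 0.5202
Since p ≈ 0.5202 > α = 0.05, fail to reject H0; the data do not provide sufficient evidence against H0.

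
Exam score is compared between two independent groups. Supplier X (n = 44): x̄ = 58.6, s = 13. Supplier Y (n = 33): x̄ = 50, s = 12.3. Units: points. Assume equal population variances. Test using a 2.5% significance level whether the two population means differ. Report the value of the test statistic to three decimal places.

Let group 1 = supplier X, group 2 = supplier Y. H0: μ_1 = μ_2; H1: μ_1 ≠ μ_2 (two-sample pooled-variance t-test, two-sided).
s_p² = [(44−1)·13² + (33−1)·12.3²]/(44+33−2) = 161.444
t = (58.6 − 50)/√[161.444·(1/44 + 1/33)] = 2.939
df = n₁ + n₂ − 2 = 75
Two-sided p-value ≈ 0.0044
Since p ≈ 0.0044 < α = 0.025, reject H0; the evidence is statistically significant.

2.939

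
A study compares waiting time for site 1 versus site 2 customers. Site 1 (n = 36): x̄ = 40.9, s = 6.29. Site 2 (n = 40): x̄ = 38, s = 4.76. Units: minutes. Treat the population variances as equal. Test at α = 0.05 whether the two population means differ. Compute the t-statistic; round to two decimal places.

Let group 1 = site 1, group 2 = site 2. H0: μ_1 = μ_2; H1: μ_1 ≠ μ_2 (two-sample pooled-variance t-test, two-sided).
s_p² = [(36−1)·6.29² + (40−1)·4.76²]/(36+40−2) = 30.6539
t = (40.9 − 38)/√[30.6539·(1/36 + 1/40)] = 2.28
df = n₁ + n₂ − 2 = 74
Two-sided p-value ≈ 0.025
Since p ≈ 0.025 < α = 0.05, reject H0; the data support H1.

2.28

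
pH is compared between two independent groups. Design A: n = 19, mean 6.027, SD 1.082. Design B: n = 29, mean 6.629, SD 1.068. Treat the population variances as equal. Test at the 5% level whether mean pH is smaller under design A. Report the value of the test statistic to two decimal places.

-1.90

Let group 1 = design A, group 2 = design B. H0: μ_1 = μ_2; H1: μ_1 < μ_2 (two-sample pooled-variance t-test, left-tailed).
s_p² = [(19−1)·1.082² + (29−1)·1.068²]/(19+29−2) = 1.1524
t = (6.027 − 6.629)/√[1.1524·(1/19 + 1/29)] = -1.90
df = n₁ + n₂ − 2 = 46
p-value = P(T ≤ -1.90) ≈ 0.032
Since p ≈ 0.032 < α = 0.05, reject H0; the evidence is statistically significant.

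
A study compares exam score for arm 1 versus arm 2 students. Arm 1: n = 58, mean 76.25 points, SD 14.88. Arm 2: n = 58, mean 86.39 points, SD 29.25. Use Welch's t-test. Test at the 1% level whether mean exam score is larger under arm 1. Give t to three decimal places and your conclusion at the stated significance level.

t = -2.353; fail to reject H0

Let group 1 = arm 1, group 2 = arm 2. H0: μ_1 = μ_2; H1: μ_1 > μ_2 (Welch's two-sample t-test, right-tailed).
t = (x̄_1 − x̄_2)/√(s_1²/n_1 + s_2²/n_2) = (76.25 − 86.39)/√(14.88²/58 + 29.25²/58) = -2.353
Welch–Satterthwaite df ≈ 84.65
p-value = P(T ≥ -2.353) ≈ 0.9895
Since p ≈ 0.9895 > α = 0.01, fail to reject H0; the evidence is not statistically significant.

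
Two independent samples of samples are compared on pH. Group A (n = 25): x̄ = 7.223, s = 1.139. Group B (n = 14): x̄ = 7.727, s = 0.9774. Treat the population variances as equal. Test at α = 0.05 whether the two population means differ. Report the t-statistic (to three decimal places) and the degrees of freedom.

t = -1.392, df = 37

Let group 1 = group A, group 2 = group B. H0: μ_1 = μ_2; H1: μ_1 ≠ μ_2 (two-sample pooled-variance t-test, two-sided).
s_p² = [(25−1)·1.139² + (14−1)·0.9774²]/(25+14−2) = 1.17716
t = (7.223 − 7.727)/√[1.17716·(1/25 + 1/14)] = -1.392
df = n₁ + n₂ − 2 = 37
Two-sided p-value ≈ 0.1724
Since p ≈ 0.1724 > α = 0.05, fail to reject H0; the data do not provide sufficient evidence against H0.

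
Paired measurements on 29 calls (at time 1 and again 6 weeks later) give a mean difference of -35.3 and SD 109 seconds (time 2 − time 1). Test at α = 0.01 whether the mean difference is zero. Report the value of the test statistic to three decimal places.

H0: μ_d = 0; H1: μ_d ≠ 0 (paired t-test on the differences, two-sided).
t = d̄/(s_d/√n) = -35.3/(109/√29) = -1.744
df = n − 1 = 28
Two-sided p-value ≈ 0.092
Since p ≈ 0.092 > α = 0.01, fail to reject H0; the evidence is not statistically significant.

-1.744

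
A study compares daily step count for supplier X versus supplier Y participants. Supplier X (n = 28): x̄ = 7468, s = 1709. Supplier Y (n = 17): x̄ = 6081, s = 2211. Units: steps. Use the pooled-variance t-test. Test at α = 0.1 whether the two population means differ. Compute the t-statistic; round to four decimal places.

Let group 1 = supplier X, group 2 = supplier Y. H0: μ_1 = μ_2; H1: μ_1 ≠ μ_2 (two-sample pooled-variance t-test, two-sided).
s_p² = [(28−1)·1709² + (17−1)·2211²]/(28+17−2) = 3652900
t = (7468 − 6081)/√[3652900·(1/28 + 1/17)] = 2.3602
df = n₁ + n₂ − 2 = 43
Two-sided p-value ≈ 0.0229
Since p ≈ 0.0229 < α = 0.1, reject H0; the data support H1.

2.3602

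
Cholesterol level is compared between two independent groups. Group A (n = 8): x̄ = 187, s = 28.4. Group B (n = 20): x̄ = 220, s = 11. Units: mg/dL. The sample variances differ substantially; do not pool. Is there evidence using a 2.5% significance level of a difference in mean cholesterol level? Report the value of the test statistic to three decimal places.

-3.192

Let group 1 = group A, group 2 = group B. H0: μ_1 = μ_2; H1: μ_1 ≠ μ_2 (Welch's two-sample t-test, two-sided).
t = (x̄_1 − x̄_2)/√(s_1²/n_1 + s_2²/n_2) = (187 − 220)/√(28.4²/8 + 11²/20) = -3.192
Welch–Satterthwaite df ≈ 7.85
Two-sided p-value ≈ 0.013
Since p ≈ 0.013 < α = 0.025, reject H0; the evidence is statistically significant.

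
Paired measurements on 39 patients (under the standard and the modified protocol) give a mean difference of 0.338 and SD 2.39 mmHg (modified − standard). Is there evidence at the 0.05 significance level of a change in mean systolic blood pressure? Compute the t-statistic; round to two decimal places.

0.88

H0: μ_d = 0; H1: μ_d ≠ 0 (paired t-test on the differences, two-sided).
t = d̄/(s_d/√n) = 0.338/(2.39/√39) = 0.88
df = n − 1 = 38
Two-sided p-value ≈ 0.3827
Since p ≈ 0.3827 > α = 0.05, fail to reject H0; the evidence is not statistically significant.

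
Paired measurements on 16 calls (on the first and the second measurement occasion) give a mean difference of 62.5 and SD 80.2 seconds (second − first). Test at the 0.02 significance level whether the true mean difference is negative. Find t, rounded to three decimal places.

H0: μ_d = 0; H1: μ_d < 0 (paired t-test on the differences, left-tailed).
t = d̄/(s_d/√n) = 62.5/(80.2/√16) = 3.117
df = n − 1 = 15
p-value = P(T ≤ 3.117) ≈ 0.9965
Since p ≈ 0.9965 > α = 0.02, fail to reject H0; the data do not provide sufficient evidence against H0.

3.117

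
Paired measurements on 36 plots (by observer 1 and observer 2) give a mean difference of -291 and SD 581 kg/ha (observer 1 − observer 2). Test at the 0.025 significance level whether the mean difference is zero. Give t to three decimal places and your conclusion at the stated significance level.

t = -3.005; reject H0

H0: μ_d = 0; H1: μ_d ≠ 0 (paired t-test on the differences, two-sided).
t = d̄/(s_d/√n) = -291/(581/√36) = -3.005
df = n − 1 = 35
Two-sided p-value ≈ 0.005
Since p ≈ 0.005 < α = 0.025, reject H0; the evidence is statistically significant.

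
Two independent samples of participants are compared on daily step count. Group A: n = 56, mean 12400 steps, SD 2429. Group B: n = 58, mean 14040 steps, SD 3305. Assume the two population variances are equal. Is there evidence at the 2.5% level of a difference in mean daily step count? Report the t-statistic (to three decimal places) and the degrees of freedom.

t = -3.010, df = 112

Let group 1 = group A, group 2 = group B. H0: μ_1 = μ_2; H1: μ_1 ≠ μ_2 (two-sample pooled-variance t-test, two-sided).
s_p² = [(56−1)·2429² + (58−1)·3305²]/(56+58−2) = 8456380
t = (12400 − 14040)/√[8456380·(1/56 + 1/58)] = -3.010
df = n₁ + n₂ − 2 = 112
Two-sided p-value ≈ 0.003
Since p ≈ 0.003 < α = 0.025, reject H0; the evidence is statistically significant.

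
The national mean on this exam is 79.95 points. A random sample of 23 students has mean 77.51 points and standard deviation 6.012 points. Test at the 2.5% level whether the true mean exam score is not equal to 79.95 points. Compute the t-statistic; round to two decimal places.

H0: μ = 79.95; H1: μ ≠ 79.95 (one-sample t-test, two-sided).
t = (x̄ − μ₀)/(s/√n) = (77.51 − 79.95)/(6.012/√23) = -1.95
df = n − 1 = 22
Two-sided p-value ≈ 0.0645
Since p ≈ 0.0645 > α = 0.025, fail to reject H0; the data do not provide sufficient evidence against H0.

-1.95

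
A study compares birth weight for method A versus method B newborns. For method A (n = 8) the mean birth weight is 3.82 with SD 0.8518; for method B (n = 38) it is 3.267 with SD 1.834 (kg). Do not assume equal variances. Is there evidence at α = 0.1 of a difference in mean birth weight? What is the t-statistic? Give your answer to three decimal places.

Let group 1 = method A, group 2 = method B. H0: μ_1 = μ_2; H1: μ_1 ≠ μ_2 (Welch's two-sample t-test, two-sided).
t = (x̄_1 − x̄_2)/√(s_1²/n_1 + s_2²/n_2) = (3.82 − 3.267)/√(0.8518²/8 + 1.834²/38) = 1.306
Welch–Satterthwaite df ≈ 23.16
Two-sided p-value ≈ 0.204
Since p ≈ 0.204 > α = 0.1, fail to reject H0; the evidence is not statistically significant.

1.306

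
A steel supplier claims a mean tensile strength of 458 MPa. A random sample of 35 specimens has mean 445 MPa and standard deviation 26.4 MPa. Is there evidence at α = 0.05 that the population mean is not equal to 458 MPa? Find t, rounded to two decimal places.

-2.91

H0: μ = 458; H1: μ ≠ 458 (one-sample t-test, two-sided).
t = (x̄ − μ₀)/(s/√n) = (445 − 458)/(26.4/√35) = -2.91
df = n − 1 = 34
Two-sided p-value ≈ 0.0063
Since p ≈ 0.0063 < α = 0.05, reject H0; the evidence is statistically significant.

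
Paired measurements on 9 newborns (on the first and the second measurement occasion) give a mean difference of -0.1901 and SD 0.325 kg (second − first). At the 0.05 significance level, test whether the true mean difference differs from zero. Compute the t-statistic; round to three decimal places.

H0: μ_d = 0; H1: μ_d ≠ 0 (paired t-test on the differences, two-sided).
t = d̄/(s_d/√n) = -0.1901/(0.325/√9) = -1.755
df = n − 1 = 8
Two-sided p-value ≈ 0.117
Since p ≈ 0.117 > α = 0.05, fail to reject H0; the data do not provide sufficient evidence against H0.

-1.755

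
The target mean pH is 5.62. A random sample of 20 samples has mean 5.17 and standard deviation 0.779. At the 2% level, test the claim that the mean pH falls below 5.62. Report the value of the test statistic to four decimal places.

H0: μ = 5.62; H1: μ < 5.62 (one-sample t-test, left-tailed).
t = (x̄ − μ₀)/(s/√n) = (5.17 − 5.62)/(0.779/√20) = -2.5834
df = n − 1 = 19
p-value = P(T ≤ -2.5834) ≈ 0.009
Since p ≈ 0.009 < α = 0.02, reject H0; the data support H1.

-2.5834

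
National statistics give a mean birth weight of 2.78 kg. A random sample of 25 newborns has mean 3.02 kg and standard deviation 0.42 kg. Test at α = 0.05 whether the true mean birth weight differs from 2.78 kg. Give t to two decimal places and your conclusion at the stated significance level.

H0: μ = 2.78; H1: μ ≠ 2.78 (one-sample t-test, two-sided).
t = (x̄ − μ₀)/(s/√n) = (3.02 − 2.78)/(0.42/√25) = 2.86
df = n − 1 = 24
Two-sided p-value ≈ 0.009
Since p ≈ 0.009 < α = 0.05, reject H0; the data support H1.

t = 2.86; reject H0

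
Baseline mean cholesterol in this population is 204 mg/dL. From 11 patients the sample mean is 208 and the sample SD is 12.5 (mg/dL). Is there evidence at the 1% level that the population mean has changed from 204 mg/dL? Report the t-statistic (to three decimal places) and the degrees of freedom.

t = 1.061, df = 10

H0: μ = 204; H1: μ ≠ 204 (one-sample t-test, two-sided).
t = (x̄ − μ₀)/(s/√n) = (208 − 204)/(12.5/√11) = 1.061
df = n − 1 = 10
Two-sided p-value ≈ 0.314
Since p ≈ 0.314 > α = 0.01, fail to reject H0; the data do not provide sufficient evidence against H0.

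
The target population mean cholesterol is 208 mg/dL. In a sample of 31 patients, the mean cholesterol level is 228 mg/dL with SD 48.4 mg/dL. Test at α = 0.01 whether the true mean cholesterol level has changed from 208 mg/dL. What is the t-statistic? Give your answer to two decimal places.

2.30

H0: μ = 208; H1: μ ≠ 208 (one-sample t-test, two-sided).
t = (x̄ − μ₀)/(s/√n) = (228 − 208)/(48.4/√31) = 2.30
df = n − 1 = 30
Two-sided p-value ≈ 0.0285
Since p ≈ 0.0285 > α = 0.01, fail to reject H0; the data do not provide sufficient evidence against H0.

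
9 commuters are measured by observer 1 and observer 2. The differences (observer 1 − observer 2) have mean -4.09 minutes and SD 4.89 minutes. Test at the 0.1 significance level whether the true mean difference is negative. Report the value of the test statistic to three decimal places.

H0: μ_d = 0; H1: μ_d < 0 (paired t-test on the differences, left-tailed).
t = d̄/(s_d/√n) = -4.09/(4.89/√9) = -2.509
df = n − 1 = 8
p-value = P(T ≤ -2.509) ≈ 0.0182
Since p ≈ 0.0182 < α = 0.1, reject H0; the data support H1.

-2.509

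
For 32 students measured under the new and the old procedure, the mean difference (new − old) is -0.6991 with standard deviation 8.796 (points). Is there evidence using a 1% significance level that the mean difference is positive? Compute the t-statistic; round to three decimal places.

-0.450

H0: μ_d = 0; H1: μ_d > 0 (paired t-test on the differences, right-tailed).
t = d̄/(s_d/√n) = -0.6991/(8.796/√32) = -0.450
df = n − 1 = 31
p-value = P(T ≥ -0.450) ≈ 0.6719
Since p ≈ 0.6719 > α = 0.01, fail to reject H0; the evidence is not statistically significant.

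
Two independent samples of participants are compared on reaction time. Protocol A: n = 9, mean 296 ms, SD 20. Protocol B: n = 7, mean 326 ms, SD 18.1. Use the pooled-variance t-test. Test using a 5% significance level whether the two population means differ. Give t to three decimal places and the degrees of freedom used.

t = -3.099, df = 14

Let group 1 = protocol A, group 2 = protocol B. H0: μ_1 = μ_2; H1: μ_1 ≠ μ_2 (two-sample pooled-variance t-test, two-sided).
s_p² = [(9−1)·20² + (7−1)·18.1²]/(9+7−2) = 368.976
t = (296 − 326)/√[368.976·(1/9 + 1/7)] = -3.099
df = n₁ + n₂ − 2 = 14
Two-sided p-value ≈ 0.0078
Since p ≈ 0.0078 < α = 0.05, reject H0; the data support H1.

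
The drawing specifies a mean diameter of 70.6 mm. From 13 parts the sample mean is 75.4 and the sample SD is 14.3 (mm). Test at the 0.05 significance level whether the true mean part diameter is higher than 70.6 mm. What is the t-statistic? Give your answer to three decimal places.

1.210

H0: μ = 70.6; H1: μ > 70.6 (one-sample t-test, right-tailed).
t = (x̄ − μ₀)/(s/√n) = (75.4 − 70.6)/(14.3/√13) = 1.210
df = n − 1 = 12
p-value = P(T ≥ 1.210) ≈ 0.125
Since p ≈ 0.125 > α = 0.05, fail to reject H0; the data do not provide sufficient evidence against H0.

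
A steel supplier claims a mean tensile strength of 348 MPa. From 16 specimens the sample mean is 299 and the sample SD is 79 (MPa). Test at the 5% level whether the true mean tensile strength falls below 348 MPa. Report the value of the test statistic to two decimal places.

H0: μ = 348; H1: μ < 348 (one-sample t-test, left-tailed).
t = (x̄ − μ₀)/(s/√n) = (299 − 348)/(79/√16) = -2.48
df = n − 1 = 15
p-value = P(T ≤ -2.48) ≈ 0.013
Since p ≈ 0.013 < α = 0.05, reject H0; the evidence is statistically significant.

-2.48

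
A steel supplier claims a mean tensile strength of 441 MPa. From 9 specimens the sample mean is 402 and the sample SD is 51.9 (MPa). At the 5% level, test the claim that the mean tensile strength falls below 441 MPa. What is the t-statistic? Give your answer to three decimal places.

H0: μ = 441; H1: μ < 441 (one-sample t-test, left-tailed).
t = (x̄ − μ₀)/(s/√n) = (402 − 441)/(51.9/√9) = -2.254
df = n − 1 = 8
p-value = P(T ≤ -2.254) ≈ 0.0271
Since p ≈ 0.0271 < α = 0.05, reject H0; the evidence is statistically significant.

-2.254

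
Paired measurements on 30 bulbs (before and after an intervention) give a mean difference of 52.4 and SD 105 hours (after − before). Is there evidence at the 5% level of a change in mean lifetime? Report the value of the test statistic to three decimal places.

2.733

H0: μ_d = 0; H1: μ_d ≠ 0 (paired t-test on the differences, two-sided).
t = d̄/(s_d/√n) = 52.4/(105/√30) = 2.733
df = n − 1 = 29
Two-sided p-value ≈ 0.011
Since p ≈ 0.011 < α = 0.05, reject H0; the data support H1.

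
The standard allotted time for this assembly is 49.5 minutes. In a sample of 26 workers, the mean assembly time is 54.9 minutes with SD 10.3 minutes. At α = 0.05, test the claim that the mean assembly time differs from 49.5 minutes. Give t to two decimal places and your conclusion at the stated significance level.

H0: μ = 49.5; H1: μ ≠ 49.5 (one-sample t-test, two-sided).
t = (x̄ − μ₀)/(s/√n) = (54.9 − 49.5)/(10.3/√26) = 2.67
df = n − 1 = 25
Two-sided p-value ≈ 0.0130
Since p ≈ 0.0130 < α = 0.05, reject H0; the evidence is statistically significant.

t = 2.67; reject H0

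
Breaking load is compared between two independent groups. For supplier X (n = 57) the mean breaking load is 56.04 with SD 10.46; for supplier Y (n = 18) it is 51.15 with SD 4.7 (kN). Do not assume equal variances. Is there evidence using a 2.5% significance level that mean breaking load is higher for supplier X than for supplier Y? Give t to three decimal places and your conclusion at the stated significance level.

t = 2.757; reject H0

Let group 1 = supplier X, group 2 = supplier Y. H0: μ_1 = μ_2; H1: μ_1 > μ_2 (Welch's two-sample t-test, right-tailed).
t = (x̄_1 − x̄_2)/√(s_1²/n_1 + s_2²/n_2) = (56.04 − 51.15)/√(10.46²/57 + 4.7²/18) = 2.757
Welch–Satterthwaite df ≈ 64.14
p-value = P(T ≥ 2.757) ≈ 0.0038
Since p ≈ 0.0038 < α = 0.025, reject H0; the data support H1.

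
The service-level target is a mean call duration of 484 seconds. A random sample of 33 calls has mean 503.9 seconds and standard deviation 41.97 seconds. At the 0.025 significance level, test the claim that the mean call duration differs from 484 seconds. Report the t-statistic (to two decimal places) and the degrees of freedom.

t = 2.72, df = 32

H0: μ = 484; H1: μ ≠ 484 (one-sample t-test, two-sided).
t = (x̄ − μ₀)/(s/√n) = (503.9 − 484)/(41.97/√33) = 2.72
df = n − 1 = 32
Two-sided p-value ≈ 0.010
Since p ≈ 0.010 < α = 0.025, reject H0; the evidence is statistically significant.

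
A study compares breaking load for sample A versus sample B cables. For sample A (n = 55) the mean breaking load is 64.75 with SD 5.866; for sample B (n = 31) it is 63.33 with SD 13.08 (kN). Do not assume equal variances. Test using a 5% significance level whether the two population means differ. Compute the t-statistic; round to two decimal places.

0.57

Let group 1 = sample A, group 2 = sample B. H0: μ_1 = μ_2; H1: μ_1 ≠ μ_2 (Welch's two-sample t-test, two-sided).
t = (x̄_1 − x̄_2)/√(s_1²/n_1 + s_2²/n_2) = (64.75 − 63.33)/√(5.866²/55 + 13.08²/31) = 0.57
Welch–Satterthwaite df ≈ 36.92
Two-sided p-value ≈ 0.5702
Since p ≈ 0.5702 > α = 0.05, fail to reject H0; the data do not provide sufficient evidence against H0.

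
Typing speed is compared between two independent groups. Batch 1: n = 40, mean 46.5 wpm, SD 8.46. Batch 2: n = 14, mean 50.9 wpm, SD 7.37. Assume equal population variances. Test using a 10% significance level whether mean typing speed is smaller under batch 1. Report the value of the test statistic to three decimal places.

Let group 1 = batch 1, group 2 = batch 2. H0: μ_1 = μ_2; H1: μ_1 < μ_2 (two-sample pooled-variance t-test, left-tailed).
s_p² = [(40−1)·8.46² + (14−1)·7.37²]/(40+14−2) = 67.2579
t = (46.5 − 50.9)/√[67.2579·(1/40 + 1/14)] = -1.728
df = n₁ + n₂ − 2 = 52
p-value = P(T ≤ -1.728) ≈ 0.045
Since p ≈ 0.045 < α = 0.1, reject H0; the evidence is statistically significant.

-1.728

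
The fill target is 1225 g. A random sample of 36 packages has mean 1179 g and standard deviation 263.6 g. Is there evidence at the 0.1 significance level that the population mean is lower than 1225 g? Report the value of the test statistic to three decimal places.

H0: μ = 1225; H1: μ < 1225 (one-sample t-test, left-tailed).
t = (x̄ − μ₀)/(s/√n) = (1179 − 1225)/(263.6/√36) = -1.047
df = n − 1 = 35
p-value = P(T ≤ -1.047) ≈ 0.1511
Since p ≈ 0.1511 > α = 0.1, fail to reject H0; the data do not provide sufficient evidence against H0.

-1.047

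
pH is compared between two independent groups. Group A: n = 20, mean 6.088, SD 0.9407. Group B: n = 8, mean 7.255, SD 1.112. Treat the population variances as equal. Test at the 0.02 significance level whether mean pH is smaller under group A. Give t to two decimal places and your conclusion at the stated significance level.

Let group 1 = group A, group 2 = group B. H0: μ_1 = μ_2; H1: μ_1 < μ_2 (two-sample pooled-variance t-test, left-tailed).
s_p² = [(20−1)·0.9407² + (8−1)·1.112²]/(20+8−2) = 0.979585
t = (6.088 − 7.255)/√[0.979585·(1/20 + 1/8)] = -2.82
df = n₁ + n₂ − 2 = 26
p-value = P(T ≤ -2.82) ≈ 0.0045
Since p ≈ 0.0045 < α = 0.02, reject H0; the data support H1.

t = -2.82; reject H0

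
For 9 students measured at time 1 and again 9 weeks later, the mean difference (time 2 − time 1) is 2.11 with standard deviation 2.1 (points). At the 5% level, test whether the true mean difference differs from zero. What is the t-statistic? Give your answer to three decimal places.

3.014

H0: μ_d = 0; H1: μ_d ≠ 0 (paired t-test on the differences, two-sided).
t = d̄/(s_d/√n) = 2.11/(2.1/√9) = 3.014
df = n − 1 = 8
Two-sided p-value ≈ 0.017
Since p ≈ 0.017 < α = 0.05, reject H0; the data support H1.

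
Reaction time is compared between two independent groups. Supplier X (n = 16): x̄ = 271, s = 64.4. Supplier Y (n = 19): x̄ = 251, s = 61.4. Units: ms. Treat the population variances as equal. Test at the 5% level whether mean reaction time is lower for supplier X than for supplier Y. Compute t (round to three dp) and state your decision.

Let group 1 = supplier X, group 2 = supplier Y. H0: μ_1 = μ_2; H1: μ_1 < μ_2 (two-sample pooled-variance t-test, left-tailed).
s_p² = [(16−1)·64.4² + (19−1)·61.4²]/(16+19−2) = 3941.51
t = (271 − 251)/√[3941.51·(1/16 + 1/19)] = 0.939
df = n₁ + n₂ − 2 = 33
p-value = P(T ≤ 0.939) ≈ 0.823
Since p ≈ 0.823 > α = 0.05, fail to reject H0; the data do not provide sufficient evidence against H0.

t = 0.939; fail to reject H0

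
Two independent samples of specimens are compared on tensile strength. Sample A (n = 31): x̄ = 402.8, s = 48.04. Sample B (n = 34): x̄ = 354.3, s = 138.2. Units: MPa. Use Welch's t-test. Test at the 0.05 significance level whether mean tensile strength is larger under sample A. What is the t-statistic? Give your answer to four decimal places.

Let group 1 = sample A, group 2 = sample B. H0: μ_1 = μ_2; H1: μ_1 > μ_2 (Welch's two-sample t-test, right-tailed).
t = (x̄_1 − x̄_2)/√(s_1²/n_1 + s_2²/n_2) = (402.8 − 354.3)/√(48.04²/31 + 138.2²/34) = 1.9229
Welch–Satterthwaite df ≈ 41.52
p-value = P(T ≥ 1.9229) ≈ 0.031
Since p ≈ 0.031 < α = 0.05, reject H0; the evidence is statistically significant.

1.9229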